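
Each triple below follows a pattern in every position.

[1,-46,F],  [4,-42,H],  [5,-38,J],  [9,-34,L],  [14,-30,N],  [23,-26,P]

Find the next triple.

[37,-22,R]

First slot goes 1, 4, 5, 9, 14, 23 → 37 (each term is the sum of the two before it).
Second slot: +4 each step, so -46, -42, -38, -34, -30, -26 → -22.
Letter goes F, H, J, L, N, P → R (letters move forward 2 places in the alphabet).
So the next triple is [37,-22,R].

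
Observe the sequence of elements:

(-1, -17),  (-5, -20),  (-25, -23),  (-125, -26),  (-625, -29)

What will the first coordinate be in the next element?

First coordinate: ×5 each step, so -1, -5, -25, -125, -625 → -3125.

-3125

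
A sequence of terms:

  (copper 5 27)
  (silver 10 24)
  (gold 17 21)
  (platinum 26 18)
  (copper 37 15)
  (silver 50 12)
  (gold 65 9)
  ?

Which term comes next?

(platinum 82 6)

Metal — repeats copper → silver → gold → platinum: copper, silver, gold, platinum, copper, silver, gold → platinum.
For the second part, differences are 5, 7, 9, … (increasing by 2 each time): 5, 10, 17, 26, 37, 50, 65 → 82.
Third part — −3 each step: 27, 24, 21, 18, 15, 12, 9 → 6.
So the next term is (platinum 82 6).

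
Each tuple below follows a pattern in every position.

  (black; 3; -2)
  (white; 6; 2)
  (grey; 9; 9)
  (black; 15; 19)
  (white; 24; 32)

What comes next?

Shade: black, white, grey, black, white → grey (repeats black → white → grey).
For the second part, each term is the sum of the two before it: 3, 6, 9, 15, 24 → 39.
Third part — differences are 4, 7, 10, … (increasing by 3 each time): -2, 2, 9, 19, 32 → 48.
Combining the parts gives (grey; 39; 48).

(grey; 39; 48)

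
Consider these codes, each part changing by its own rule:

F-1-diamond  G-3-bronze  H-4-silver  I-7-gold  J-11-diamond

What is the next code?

K-18-bronze

Letter: letters move forward 1 place in the alphabet, so F, G, H, I, J → K.
Second component goes 1, 3, 4, 7, 11 → 18 (each term is the sum of the two before it).
Rank — repeats diamond → bronze → silver → gold: diamond, bronze, silver, gold, diamond → bronze.
So the next code is K-18-bronze.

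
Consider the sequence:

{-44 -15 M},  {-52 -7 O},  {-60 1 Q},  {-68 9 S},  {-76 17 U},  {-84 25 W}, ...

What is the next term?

First part goes -44, -52, -60, -68, -76, -84 → -92 (−8 each step).
Second part: +8 each step; -15, -7, 1, 9, 17, 25 → 33.
Letter: letters move forward 2 places in the alphabet, so M, O, Q, S, U, W → Y.
Combining the parts gives {-92 33 Y}.

{-92 33 Y}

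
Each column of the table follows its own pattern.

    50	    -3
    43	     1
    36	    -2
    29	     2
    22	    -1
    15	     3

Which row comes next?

8  0

For the first component, −7 each step: 50, 43, 36, 29, 22, 15 → 8.
Second component: -3, 1, -2, 2, -1, 3 → 0 (alternating steps +4, −3, +4, −3, …).
Combining the parts gives 8  0.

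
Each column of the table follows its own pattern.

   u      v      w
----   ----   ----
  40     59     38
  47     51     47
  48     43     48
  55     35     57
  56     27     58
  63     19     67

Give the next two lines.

64  11  68; 71  3  77

For the column u, alternating steps +7, +1, +7, +1, …: 40, 47, 48, 55, 56, 63 → 64 → 71.
For the column v, −8 each step: 59, 51, 43, 35, 27, 19 → 11 → 3.
Column w: alternating steps +9, +1, +9, +1, …; 38, 47, 48, 57, 58, 67 → 68 → 77.
So the next two lines are 64  11  68 and 71  3  77.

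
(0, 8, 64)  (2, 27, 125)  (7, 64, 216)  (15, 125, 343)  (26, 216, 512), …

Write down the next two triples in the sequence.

(40, 343, 729), (57, 512, 1000)

First coordinate goes 0, 2, 7, 15, 26 → 40 → 57 (differences are 2, 5, 8, … (increasing by 3 each time)).
Second coordinate: 8, 27, 64, 125, 216 → 343 → 512 (perfect cubes: 2³, 3³, 4³, …).
Third coordinate: perfect cubes: 4³, 5³, 6³, …; 64, 125, 216, 343, 512 → 729 → 1000.
Putting the parts together: (40, 343, 729) and then (57, 512, 1000).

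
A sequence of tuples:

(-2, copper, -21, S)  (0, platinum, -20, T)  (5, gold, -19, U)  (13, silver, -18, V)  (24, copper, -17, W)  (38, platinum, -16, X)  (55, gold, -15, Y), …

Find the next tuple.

First component: differences are 2, 5, 8, … (increasing by 3 each time), so -2, 0, 5, 13, 24, 38, 55 → 75.
Metal: repeats copper → platinum → gold → silver, so copper, platinum, gold, silver, copper, platinum, gold → silver.
Third component goes -21, -20, -19, -18, -17, -16, -15 → -14 (+1 each step).
Letter: letters move forward 1 place in the alphabet; S, T, U, V, W, X, Y → Z.
So the next tuple is (75, silver, -14, Z).

(75, silver, -14, Z)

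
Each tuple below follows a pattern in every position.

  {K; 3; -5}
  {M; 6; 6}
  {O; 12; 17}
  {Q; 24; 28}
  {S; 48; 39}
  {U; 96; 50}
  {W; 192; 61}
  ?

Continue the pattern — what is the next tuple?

{Y; 384; 72}

Letter goes K, M, O, Q, S, U, W → Y (letters move forward 2 places in the alphabet).
Second component — ×2 each step: 3, 6, 12, 24, 48, 96, 192 → 384.
Third component — +11 each step: -5, 6, 17, 28, 39, 50, 61 → 72.
Putting it together: {Y; 384; 72}.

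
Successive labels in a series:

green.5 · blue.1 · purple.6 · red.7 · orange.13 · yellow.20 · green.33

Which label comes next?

blue.53

Colour goes green, blue, purple, red, orange, yellow, green → blue (repeats green → blue → purple → red → orange → yellow).
Second component: each term is the sum of the two before it; 5, 1, 6, 7, 13, 20, 33 → 53.
Combining the parts gives blue.53.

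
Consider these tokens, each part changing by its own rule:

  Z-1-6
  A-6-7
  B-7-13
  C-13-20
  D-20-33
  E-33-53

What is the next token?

Letter — letters move forward 1 place in the alphabet, wrapping Z→A: Z, A, B, C, D, E → F.
Second component: 1, 6, 7, 13, 20, 33 → 53 (each term is the sum of the two before it).
Third component: 6, 7, 13, 20, 33, 53 → 86 (each term is the sum of the two before it).
So the next token is F-53-86.

F-53-86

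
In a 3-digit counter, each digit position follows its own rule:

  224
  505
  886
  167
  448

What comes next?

First digit — +3 each step, mod 10: 2, 5, 8, 1, 4 → 7.
Second digit goes 2, 0, 8, 6, 4 → 2 (−2 each step, mod 10).
Third digit: +1 each step, mod 10, so 4, 5, 6, 7, 8 → 9.
Putting it together: 729.

729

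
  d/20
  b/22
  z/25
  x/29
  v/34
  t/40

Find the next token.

r/47

Letter goes d, b, z, x, v, t → r (letters move back 2 places in the alphabet, wrapping A→Z).
Second component: differences are 2, 3, 4, … (increasing by 1 each time); 20, 22, 25, 29, 34, 40 → 47.
So the next token is r/47.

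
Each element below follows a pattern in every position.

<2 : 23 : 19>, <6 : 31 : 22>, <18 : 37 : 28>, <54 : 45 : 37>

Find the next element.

<162 : 51 : 49>

First part: 2, 6, 18, 54 → 162 (×3 each step).
Second part — alternating steps +8, +6, +8, +6, …: 23, 31, 37, 45 → 51.
Third part: 19, 22, 28, 37 → 49 (differences are 3, 6, 9, … (increasing by 3 each time)).
Putting it together: <162 : 51 : 49>.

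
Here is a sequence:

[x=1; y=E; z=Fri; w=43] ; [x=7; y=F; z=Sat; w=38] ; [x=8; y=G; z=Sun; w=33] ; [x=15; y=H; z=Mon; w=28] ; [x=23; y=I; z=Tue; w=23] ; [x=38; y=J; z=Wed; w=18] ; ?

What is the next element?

[x=61; y=K; z=Thu; w=13]

X — each term is the sum of the two before it: 1, 7, 8, 15, 23, 38 → 61.
Y: E, F, G, H, I, J → K (letters move forward 1 place in the alphabet).
Z goes Fri, Sat, Sun, Mon, Tue, Wed → Thu (runs through the weekdays Mon→Sun).
W: 43, 38, 33, 28, 23, 18 → 13 (−5 each step).
Combining the parts gives [x=61; y=K; z=Thu; w=13].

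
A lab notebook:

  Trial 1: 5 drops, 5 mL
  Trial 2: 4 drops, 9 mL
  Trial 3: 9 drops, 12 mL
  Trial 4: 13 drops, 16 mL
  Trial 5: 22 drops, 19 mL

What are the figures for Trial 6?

Drops: each term is the sum of the two before it, so 5, 4, 9, 13, 22 → 35.
ML: 5, 9, 12, 16, 19 → 23 (alternating steps +4, +3, +4, +3, …).
Putting it together: 35 drops, 23 mL.

35 drops, 23 mL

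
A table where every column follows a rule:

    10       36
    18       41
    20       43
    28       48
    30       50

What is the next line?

First component: alternating steps +8, +2, +8, +2, …; 10, 18, 20, 28, 30 → 38.
Second component: 36, 41, 43, 48, 50 → 55 (alternating steps +5, +2, +5, +2, …).
Combining the parts gives 38  55.

38  55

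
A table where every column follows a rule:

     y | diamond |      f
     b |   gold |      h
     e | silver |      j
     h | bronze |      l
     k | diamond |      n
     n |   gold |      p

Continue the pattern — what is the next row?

q  silver  r

First letter: letters move forward 3 places in the alphabet, wrapping Z→A, so y, b, e, h, k, n → q.
Rank: repeats diamond → gold → silver → bronze; diamond, gold, silver, bronze, diamond, gold → silver.
For the second letter, letters move forward 2 places in the alphabet: f, h, j, l, n, p → r.
Combining the parts gives q  silver  r.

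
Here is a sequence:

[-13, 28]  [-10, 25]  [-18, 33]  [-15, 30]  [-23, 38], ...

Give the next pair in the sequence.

[-20, 35]

First value: alternating steps +3, −8, +3, −8, …, so -13, -10, -18, -15, -23 → -20.
Second value goes 28, 25, 33, 30, 38 → 35 (together with the first value always sums to 15).
Combining the parts gives [-20, 35].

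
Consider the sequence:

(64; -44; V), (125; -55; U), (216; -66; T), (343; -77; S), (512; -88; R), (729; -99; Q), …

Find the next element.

(1000; -110; P)

First component goes 64, 125, 216, 343, 512, 729 → 1000 (perfect cubes: 4³, 5³, 6³, …).
Second component — −11 each step: -44, -55, -66, -77, -88, -99 → -110.
Letter goes V, U, T, S, R, Q → P (letters move back 1 place in the alphabet).
So the next element is (1000; -110; P).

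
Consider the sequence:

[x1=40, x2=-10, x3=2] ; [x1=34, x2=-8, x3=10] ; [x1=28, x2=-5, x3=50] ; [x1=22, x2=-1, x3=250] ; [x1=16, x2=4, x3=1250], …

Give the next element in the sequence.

X1 goes 40, 34, 28, 22, 16 → 10 (−6 each step).
X2: -10, -8, -5, -1, 4 → 10 (differences are 2, 3, 4, … (increasing by 1 each time)).
X3: 2, 10, 50, 250, 1250 → 6250 (×5 each step).
Putting it together: [x1=10, x2=10, x3=6250].

[x1=10, x2=10, x3=6250]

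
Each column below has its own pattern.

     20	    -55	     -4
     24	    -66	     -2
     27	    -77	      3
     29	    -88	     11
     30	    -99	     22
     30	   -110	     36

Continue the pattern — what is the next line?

29  -121  53

First component — differences are 4, 3, 2, … (decreasing by 1 each time): 20, 24, 27, 29, 30, 30 → 29.
Second component — −11 each step: -55, -66, -77, -88, -99, -110 → -121.
Third component — differences are 2, 5, 8, … (increasing by 3 each time): -4, -2, 3, 11, 22, 36 → 53.
So the next line is 29  -121  53.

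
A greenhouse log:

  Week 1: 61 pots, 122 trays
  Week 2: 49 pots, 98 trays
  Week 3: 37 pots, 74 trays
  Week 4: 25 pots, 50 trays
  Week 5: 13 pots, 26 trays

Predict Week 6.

1 pots, 2 trays

Pots goes 61, 49, 37, 25, 13 → 1 (−12 each step).
Trays: always 2 × the pots; 122, 98, 74, 50, 26 → 2.
Putting it together: 1 pots, 2 trays.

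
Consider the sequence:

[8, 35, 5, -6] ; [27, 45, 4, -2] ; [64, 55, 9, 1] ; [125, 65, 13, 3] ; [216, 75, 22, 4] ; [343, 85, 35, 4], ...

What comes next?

[512, 95, 57, 3]

First coordinate — perfect cubes: 2³, 3³, 4³, …: 8, 27, 64, 125, 216, 343 → 512.
Second coordinate — +10 each step: 35, 45, 55, 65, 75, 85 → 95.
Third coordinate: 5, 4, 9, 13, 22, 35 → 57 (each term is the sum of the two before it).
Fourth coordinate: differences are 4, 3, 2, … (decreasing by 1 each time); -6, -2, 1, 3, 4, 4 → 3.
Putting it together: [512, 95, 57, 3].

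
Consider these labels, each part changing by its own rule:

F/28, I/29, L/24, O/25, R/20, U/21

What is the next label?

X/16

Letter — letters move forward 3 places in the alphabet: F, I, L, O, R, U → X.
Second component goes 28, 29, 24, 25, 20, 21 → 16 (alternating steps +1, −5, +1, −5, …).
Combining the parts gives X/16.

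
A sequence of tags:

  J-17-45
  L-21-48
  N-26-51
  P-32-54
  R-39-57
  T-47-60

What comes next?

Letter: J, L, N, P, R, T → V (letters move forward 2 places in the alphabet).
Second component — differences are 4, 5, 6, … (increasing by 1 each time): 17, 21, 26, 32, 39, 47 → 56.
Third component: +3 each step; 45, 48, 51, 54, 57, 60 → 63.
Combining the parts gives V-56-63.

V-56-63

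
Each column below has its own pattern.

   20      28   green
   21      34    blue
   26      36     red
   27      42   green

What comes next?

First component goes 20, 21, 26, 27 → 32 (alternating steps +1, +5, +1, +5, …).
Second component goes 28, 34, 36, 42 → 44 (alternating steps +6, +2, +6, +2, …).
Colour: repeats green → blue → red, so green, blue, red, green → blue.
Combining the parts gives 32  44  blue.

32  44  blue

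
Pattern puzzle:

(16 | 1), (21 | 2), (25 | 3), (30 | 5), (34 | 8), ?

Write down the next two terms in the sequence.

(39 | 13), (43 | 21)

First value — alternating steps +5, +4, +5, +4, …: 16, 21, 25, 30, 34 → 39 → 43.
Second value: 1, 2, 3, 5, 8 → 13 → 21 (each term is the sum of the two before it).
So the next two terms are (39 | 13) and (43 | 21).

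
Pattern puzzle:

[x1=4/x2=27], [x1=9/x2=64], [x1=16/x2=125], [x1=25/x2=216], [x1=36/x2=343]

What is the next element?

[x1=49/x2=512]

X1: perfect squares: 2², 3², 4², …, so 4, 9, 16, 25, 36 → 49.
X2: perfect cubes: 3³, 4³, 5³, …; 27, 64, 125, 216, 343 → 512.
Combining the parts gives [x1=49/x2=512].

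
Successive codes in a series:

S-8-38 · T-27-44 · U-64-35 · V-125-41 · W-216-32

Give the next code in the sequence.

Letter — letters move forward 1 place in the alphabet: S, T, U, V, W → X.
Second component: 8, 27, 64, 125, 216 → 343 (perfect cubes: 2³, 3³, 4³, …).
Third component: 38, 44, 35, 41, 32 → 38 (alternating steps +6, −9, +6, −9, …).
Combining the parts gives X-343-38.

X-343-38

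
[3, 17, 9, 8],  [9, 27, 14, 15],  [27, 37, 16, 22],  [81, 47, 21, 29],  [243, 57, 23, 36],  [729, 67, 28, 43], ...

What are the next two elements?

First entry: ×3 each step, so 3, 9, 27, 81, 243, 729 → 2187 → 6561.
Second entry: 17, 27, 37, 47, 57, 67 → 77 → 87 (+10 each step).
For the third entry, alternating steps +5, +2, +5, +2, …: 9, 14, 16, 21, 23, 28 → 30 → 35.
Fourth entry: 8, 15, 22, 29, 36, 43 → 50 → 57 (+7 each step).
So the next two elements are [2187, 77, 30, 50] and [6561, 87, 35, 57].

[2187, 77, 30, 50], [6561, 87, 35, 57]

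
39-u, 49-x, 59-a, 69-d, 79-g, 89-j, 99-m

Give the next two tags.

109-p, 119-s

First component — +10 each step: 39, 49, 59, 69, 79, 89, 99 → 109 → 119.
Letter: letters move forward 3 places in the alphabet, wrapping Z→A, so u, x, a, d, g, j, m → p → s.
Putting the parts together: 109-p and then 119-s.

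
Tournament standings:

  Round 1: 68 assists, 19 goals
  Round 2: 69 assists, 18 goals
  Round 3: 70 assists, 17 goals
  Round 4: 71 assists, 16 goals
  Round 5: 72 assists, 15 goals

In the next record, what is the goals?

Assists: 68, 69, 70, 71, 72 → 73 (+1 each step).
Goals: together with the assists always sums to 87; 19, 18, 17, 16, 15 → 14.

14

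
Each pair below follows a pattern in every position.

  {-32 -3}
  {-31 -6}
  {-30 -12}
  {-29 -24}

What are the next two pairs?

{-28 -48}, {-27 -96}

First coordinate: -32, -31, -30, -29 → -28 → -27 (+1 each step).
Second coordinate: ×2 each step; -3, -6, -12, -24 → -48 → -96.
So the next two pairs are {-28 -48} and {-27 -96}.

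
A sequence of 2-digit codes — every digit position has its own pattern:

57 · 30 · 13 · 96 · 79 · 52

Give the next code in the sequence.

For the first digit, −2 each step, mod 10: 5, 3, 1, 9, 7, 5 → 3.
For the second digit, +3 each step, mod 10: 7, 0, 3, 6, 9, 2 → 5.
Combining the parts gives 35.

35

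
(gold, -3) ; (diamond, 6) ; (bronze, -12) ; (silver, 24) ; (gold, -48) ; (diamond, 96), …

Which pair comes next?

For the rank, repeats gold → diamond → bronze → silver: gold, diamond, bronze, silver, gold, diamond → bronze.
Second component: ×(-2) each step, so -3, 6, -12, 24, -48, 96 → -192.
Combining the parts gives (bronze, -192).

(bronze, -192)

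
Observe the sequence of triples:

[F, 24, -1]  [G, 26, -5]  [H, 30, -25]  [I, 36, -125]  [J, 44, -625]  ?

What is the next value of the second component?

54

Second component: differences are 2, 4, 6, … (increasing by 2 each time), so 24, 26, 30, 36, 44 → 54.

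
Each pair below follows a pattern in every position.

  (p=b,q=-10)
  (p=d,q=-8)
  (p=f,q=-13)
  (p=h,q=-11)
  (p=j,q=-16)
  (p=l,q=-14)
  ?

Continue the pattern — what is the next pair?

P: letters move forward 2 places in the alphabet, so b, d, f, h, j, l → n.
Q: alternating steps +2, −5, +2, −5, …, so -10, -8, -13, -11, -16, -14 → -19.
So the next pair is (p=n,q=-19).

(p=n,q=-19)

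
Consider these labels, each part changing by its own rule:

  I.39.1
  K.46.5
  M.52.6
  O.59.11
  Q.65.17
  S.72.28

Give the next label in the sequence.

Letter: I, K, M, O, Q, S → U (letters move forward 2 places in the alphabet).
For the second component, alternating steps +7, +6, +7, +6, …: 39, 46, 52, 59, 65, 72 → 78.
Third component: 1, 5, 6, 11, 17, 28 → 45 (each term is the sum of the two before it).
So the next label is U.78.45.

U.78.45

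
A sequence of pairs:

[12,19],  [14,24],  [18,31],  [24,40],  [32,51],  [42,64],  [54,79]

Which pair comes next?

[68,96]

For the first slot, differences are 2, 4, 6, … (increasing by 2 each time): 12, 14, 18, 24, 32, 42, 54 → 68.
Second slot — differences are 5, 7, 9, … (increasing by 2 each time): 19, 24, 31, 40, 51, 64, 79 → 96.
Putting it together: [68,96].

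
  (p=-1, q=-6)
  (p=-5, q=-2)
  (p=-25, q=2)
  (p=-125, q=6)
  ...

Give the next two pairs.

(p=-625, q=10), (p=-3125, q=14)

P: ×5 each step; -1, -5, -25, -125 → -625 → -3125.
Q: +4 each step; -6, -2, 2, 6 → 10 → 14.
So the next two pairs are (p=-625, q=10) and (p=-3125, q=14).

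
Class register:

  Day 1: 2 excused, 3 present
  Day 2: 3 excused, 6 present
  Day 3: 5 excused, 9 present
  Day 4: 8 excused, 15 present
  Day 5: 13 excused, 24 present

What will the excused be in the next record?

For the excused, each term is the sum of the two before it: 2, 3, 5, 8, 13 → 21.

21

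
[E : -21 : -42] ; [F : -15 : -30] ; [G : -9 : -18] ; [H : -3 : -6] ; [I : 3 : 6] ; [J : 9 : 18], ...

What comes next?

[K : 15 : 30]

Letter: E, F, G, H, I, J → K (letters move forward 1 place in the alphabet).
Second coordinate: +6 each step; -21, -15, -9, -3, 3, 9 → 15.
Third coordinate: -42, -30, -18, -6, 6, 18 → 30 (always 2 × the second coordinate).
Combining the parts gives [K : 15 : 30].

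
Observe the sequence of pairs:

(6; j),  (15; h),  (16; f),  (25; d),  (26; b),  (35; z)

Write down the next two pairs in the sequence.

For the first slot, alternating steps +9, +1, +9, +1, …: 6, 15, 16, 25, 26, 35 → 36 → 45.
For the letter, letters move back 2 places in the alphabet, wrapping A→Z: j, h, f, d, b, z → x → v.
So the next two pairs are (36; x) and (45; v).

(36; x), (45; v)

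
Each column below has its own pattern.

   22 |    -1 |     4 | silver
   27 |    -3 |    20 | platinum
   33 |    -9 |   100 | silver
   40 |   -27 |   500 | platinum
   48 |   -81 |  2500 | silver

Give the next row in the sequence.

57  -243  12500  platinum

First component: differences are 5, 6, 7, … (increasing by 1 each time); 22, 27, 33, 40, 48 → 57.
Second component: ×3 each step, so -1, -3, -9, -27, -81 → -243.
Third component — ×5 each step: 4, 20, 100, 500, 2500 → 12500.
For the metal, alternates silver ↔ platinum: silver, platinum, silver, platinum, silver → platinum.
So the next row is 57  -243  12500  platinum.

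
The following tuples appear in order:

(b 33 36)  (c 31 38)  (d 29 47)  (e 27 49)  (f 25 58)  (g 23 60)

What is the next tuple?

(h 21 69)

Letter: letters move forward 1 place in the alphabet; b, c, d, e, f, g → h.
Second value — −2 each step: 33, 31, 29, 27, 25, 23 → 21.
Third value: alternating steps +2, +9, +2, +9, …, so 36, 38, 47, 49, 58, 60 → 69.
Combining the parts gives (h 21 69).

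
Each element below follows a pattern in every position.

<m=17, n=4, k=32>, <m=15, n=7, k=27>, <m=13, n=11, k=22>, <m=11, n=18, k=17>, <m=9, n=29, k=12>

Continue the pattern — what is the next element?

<m=7, n=47, k=7>

For the m, −2 each step: 17, 15, 13, 11, 9 → 7.
N — each term is the sum of the two before it: 4, 7, 11, 18, 29 → 47.
K: −5 each step; 32, 27, 22, 17, 12 → 7.
Combining the parts gives <m=7, n=47, k=7>.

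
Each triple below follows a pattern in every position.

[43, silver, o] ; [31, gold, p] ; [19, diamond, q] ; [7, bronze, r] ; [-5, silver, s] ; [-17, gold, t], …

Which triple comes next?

[-29, diamond, u]

First slot: 43, 31, 19, 7, -5, -17 → -29 (−12 each step).
For the rank, repeats silver → gold → diamond → bronze: silver, gold, diamond, bronze, silver, gold → diamond.
Letter: o, p, q, r, s, t → u (letters move forward 1 place in the alphabet).
So the next triple is [-29, diamond, u].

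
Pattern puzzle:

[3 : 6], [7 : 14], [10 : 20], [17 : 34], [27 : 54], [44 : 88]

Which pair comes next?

[71 : 142]

First entry: each term is the sum of the two before it, so 3, 7, 10, 17, 27, 44 → 71.
Second entry — always 2 × the first entry: 6, 14, 20, 34, 54, 88 → 142.
Putting it together: [71 : 142].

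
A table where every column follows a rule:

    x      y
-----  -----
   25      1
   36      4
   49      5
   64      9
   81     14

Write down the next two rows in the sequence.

100  23; 121  37

Column x goes 25, 36, 49, 64, 81 → 100 → 121 (perfect squares: 5², 6², 7², …).
Column y — each term is the sum of the two before it: 1, 4, 5, 9, 14 → 23 → 37.
Putting the parts together: 100  23 and then 121  37.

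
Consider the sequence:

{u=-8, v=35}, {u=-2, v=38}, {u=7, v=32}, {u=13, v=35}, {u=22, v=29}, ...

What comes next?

U: alternating steps +6, +9, +6, +9, …; -8, -2, 7, 13, 22 → 28.
V goes 35, 38, 32, 35, 29 → 32 (alternating steps +3, −6, +3, −6, …).
Putting it together: {u=28, v=32}.

{u=28, v=32}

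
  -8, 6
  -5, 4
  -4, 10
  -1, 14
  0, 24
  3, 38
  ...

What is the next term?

4, 62

First component: alternating steps +3, +1, +3, +1, …, so -8, -5, -4, -1, 0, 3 → 4.
For the second component, each term is the sum of the two before it: 6, 4, 10, 14, 24, 38 → 62.
Combining the parts gives 4, 62.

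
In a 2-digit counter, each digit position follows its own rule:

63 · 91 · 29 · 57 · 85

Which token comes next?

13

First digit: +3 each step, mod 10, so 6, 9, 2, 5, 8 → 1.
Second digit: −2 each step, mod 10; 3, 1, 9, 7, 5 → 3.
Putting it together: 13.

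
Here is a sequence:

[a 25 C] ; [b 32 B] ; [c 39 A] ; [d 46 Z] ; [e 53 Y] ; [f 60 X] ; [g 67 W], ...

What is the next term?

First letter: letters move forward 1 place in the alphabet, so a, b, c, d, e, f, g → h.
Second value: +7 each step; 25, 32, 39, 46, 53, 60, 67 → 74.
Second letter: letters move back 1 place in the alphabet, wrapping A→Z, so C, B, A, Z, Y, X, W → V.
Combining the parts gives [h 74 V].

[h 74 V]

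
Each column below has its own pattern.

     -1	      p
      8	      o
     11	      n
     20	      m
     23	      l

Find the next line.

First component: alternating steps +9, +3, +9, +3, …; -1, 8, 11, 20, 23 → 32.
For the letter, letters move back 1 place in the alphabet: p, o, n, m, l → k.
Putting it together: 32  k.

32  k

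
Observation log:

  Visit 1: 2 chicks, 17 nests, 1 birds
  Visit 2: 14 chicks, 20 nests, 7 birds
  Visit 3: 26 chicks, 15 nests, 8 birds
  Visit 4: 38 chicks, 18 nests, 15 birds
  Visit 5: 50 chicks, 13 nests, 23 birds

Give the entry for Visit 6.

Chicks: +12 each step; 2, 14, 26, 38, 50 → 62.
Nests: alternating steps +3, −5, +3, −5, …; 17, 20, 15, 18, 13 → 16.
For the birds, each term is the sum of the two before it: 1, 7, 8, 15, 23 → 38.
Combining the parts gives 62 chicks, 16 nests, 38 birds.

62 chicks, 16 nests, 38 birds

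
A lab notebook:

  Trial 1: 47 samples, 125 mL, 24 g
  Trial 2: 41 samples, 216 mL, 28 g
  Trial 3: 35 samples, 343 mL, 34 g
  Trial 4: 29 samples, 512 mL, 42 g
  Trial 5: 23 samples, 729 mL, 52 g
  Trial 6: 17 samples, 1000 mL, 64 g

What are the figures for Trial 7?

11 samples, 1331 mL, 78 g

Samples: 47, 41, 35, 29, 23, 17 → 11 (−6 each step).
ML: 125, 216, 343, 512, 729, 1000 → 1331 (perfect cubes: 5³, 6³, 7³, …).
G goes 24, 28, 34, 42, 52, 64 → 78 (differences are 4, 6, 8, … (increasing by 2 each time)).
Combining the parts gives 11 samples, 1331 mL, 78 g.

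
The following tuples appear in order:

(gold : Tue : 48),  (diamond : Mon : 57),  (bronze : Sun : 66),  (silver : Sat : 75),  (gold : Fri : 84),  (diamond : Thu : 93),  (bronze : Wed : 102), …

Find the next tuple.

Rank goes gold, diamond, bronze, silver, gold, diamond, bronze → silver (repeats gold → diamond → bronze → silver).
Day: runs backward through the weekdays Mon→Sun; Tue, Mon, Sun, Sat, Fri, Thu, Wed → Tue.
Third entry goes 48, 57, 66, 75, 84, 93, 102 → 111 (+9 each step).
So the next tuple is (silver : Tue : 111).

(silver : Tue : 111)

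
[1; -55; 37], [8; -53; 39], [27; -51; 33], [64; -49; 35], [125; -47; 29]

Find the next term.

[216; -45; 31]

For the first coordinate, perfect cubes: 1³, 2³, 3³, …: 1, 8, 27, 64, 125 → 216.
For the second coordinate, +2 each step: -55, -53, -51, -49, -47 → -45.
Third coordinate: alternating steps +2, −6, +2, −6, …; 37, 39, 33, 35, 29 → 31.
Combining the parts gives [216; -45; 31].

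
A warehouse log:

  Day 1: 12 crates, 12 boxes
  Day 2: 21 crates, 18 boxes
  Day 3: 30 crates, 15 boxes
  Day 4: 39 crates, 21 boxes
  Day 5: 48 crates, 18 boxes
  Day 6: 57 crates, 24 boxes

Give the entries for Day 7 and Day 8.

Crates: +9 each step, so 12, 21, 30, 39, 48, 57 → 66 → 75.
Boxes: alternating steps +6, −3, +6, −3, …, so 12, 18, 15, 21, 18, 24 → 21 → 27.
So the next two lines are 66 crates, 21 boxes and 75 crates, 27 boxes.

66 crates, 21 boxes; 75 crates, 27 boxes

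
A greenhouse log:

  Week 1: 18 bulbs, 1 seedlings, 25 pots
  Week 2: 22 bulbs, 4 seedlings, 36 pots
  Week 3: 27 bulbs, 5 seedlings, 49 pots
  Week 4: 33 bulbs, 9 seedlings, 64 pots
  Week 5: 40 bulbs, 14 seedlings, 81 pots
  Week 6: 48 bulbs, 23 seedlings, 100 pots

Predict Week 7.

57 bulbs, 37 seedlings, 121 pots

Bulbs: 18, 22, 27, 33, 40, 48 → 57 (differences are 4, 5, 6, … (increasing by 1 each time)).
For the seedlings, each term is the sum of the two before it: 1, 4, 5, 9, 14, 23 → 37.
Pots goes 25, 36, 49, 64, 81, 100 → 121 (perfect squares: 5², 6², 7², …).
Combining the parts gives 57 bulbs, 37 seedlings, 121 pots.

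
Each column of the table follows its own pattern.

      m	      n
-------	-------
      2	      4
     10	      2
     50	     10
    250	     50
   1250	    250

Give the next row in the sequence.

6250  1250

For the column m, ×5 each step: 2, 10, 50, 250, 1250 → 6250.
Column n: always the previous value of the column m; 4, 2, 10, 50, 250 → 1250.
Putting it together: 6250  1250.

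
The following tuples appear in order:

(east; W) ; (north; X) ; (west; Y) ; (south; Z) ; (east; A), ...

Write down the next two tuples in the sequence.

(north; B), (west; C)

Direction — repeats east → north → west → south: east, north, west, south, east → north → west.
Letter: letters move forward 1 place in the alphabet, wrapping Z→A, so W, X, Y, Z, A → B → C.
Putting the parts together: (north; B) and then (west; C).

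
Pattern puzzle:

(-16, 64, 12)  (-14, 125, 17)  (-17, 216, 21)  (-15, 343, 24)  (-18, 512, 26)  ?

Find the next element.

(-16, 729, 27)

First slot: alternating steps +2, −3, +2, −3, …, so -16, -14, -17, -15, -18 → -16.
Second slot: 64, 125, 216, 343, 512 → 729 (perfect cubes: 4³, 5³, 6³, …).
Third slot goes 12, 17, 21, 24, 26 → 27 (differences are 5, 4, 3, … (decreasing by 1 each time)).
Combining the parts gives (-16, 729, 27).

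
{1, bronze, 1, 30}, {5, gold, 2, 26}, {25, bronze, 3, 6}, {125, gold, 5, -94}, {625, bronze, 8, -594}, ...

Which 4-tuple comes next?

First value — ×5 each step: 1, 5, 25, 125, 625 → 3125.
Rank: alternates bronze ↔ gold; bronze, gold, bronze, gold, bronze → gold.
Third value: 1, 2, 3, 5, 8 → 13 (each term is the sum of the two before it).
Fourth value goes 30, 26, 6, -94, -594 → -3094 (together with the first value always sums to 31).
So the next 4-tuple is {3125, gold, 13, -3094}.

{3125, gold, 13, -3094}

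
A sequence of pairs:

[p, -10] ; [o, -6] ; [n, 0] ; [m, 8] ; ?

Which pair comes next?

[l, 18]

Letter: letters move back 1 place in the alphabet; p, o, n, m → l.
Second value: -10, -6, 0, 8 → 18 (differences are 4, 6, 8, … (increasing by 2 each time)).
So the next pair is [l, 18].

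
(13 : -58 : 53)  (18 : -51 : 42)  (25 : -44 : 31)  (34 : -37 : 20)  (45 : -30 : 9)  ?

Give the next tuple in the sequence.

For the first part, differences are 5, 7, 9, … (increasing by 2 each time): 13, 18, 25, 34, 45 → 58.
Second part: +7 each step; -58, -51, -44, -37, -30 → -23.
Third part: −11 each step, so 53, 42, 31, 20, 9 → -2.
Putting it together: (58 : -23 : -2).

(58 : -23 : -2)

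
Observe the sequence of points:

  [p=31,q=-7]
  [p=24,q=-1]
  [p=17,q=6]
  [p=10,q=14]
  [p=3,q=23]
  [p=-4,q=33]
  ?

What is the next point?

P: −7 each step, so 31, 24, 17, 10, 3, -4 → -11.
Q: differences are 6, 7, 8, … (increasing by 1 each time); -7, -1, 6, 14, 23, 33 → 44.
So the next point is [p=-11,q=44].

[p=-11,q=44]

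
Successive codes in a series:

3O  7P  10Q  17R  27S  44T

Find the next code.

First component: each term is the sum of the two before it, so 3, 7, 10, 17, 27, 44 → 71.
Letter: letters move forward 1 place in the alphabet; O, P, Q, R, S, T → U.
So the next code is 71U.

71U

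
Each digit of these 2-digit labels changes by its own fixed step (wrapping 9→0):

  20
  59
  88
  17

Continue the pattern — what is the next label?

46

First digit: 2, 5, 8, 1 → 4 (+3 each step, mod 10).
Second digit goes 0, 9, 8, 7 → 6 (−1 each step, mod 10).
Combining the parts gives 46.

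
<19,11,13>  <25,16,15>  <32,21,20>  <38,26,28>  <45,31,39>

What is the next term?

First coordinate — alternating steps +6, +7, +6, +7, …: 19, 25, 32, 38, 45 → 51.
For the second coordinate, +5 each step: 11, 16, 21, 26, 31 → 36.
Third coordinate: 13, 15, 20, 28, 39 → 53 (differences are 2, 5, 8, … (increasing by 3 each time)).
So the next term is <51,36,53>.

<51,36,53>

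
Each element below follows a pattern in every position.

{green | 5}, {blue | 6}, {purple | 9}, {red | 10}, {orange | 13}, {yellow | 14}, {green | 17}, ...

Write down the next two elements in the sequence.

Colour — repeats green → blue → purple → red → orange → yellow: green, blue, purple, red, orange, yellow, green → blue → purple.
Second slot goes 5, 6, 9, 10, 13, 14, 17 → 18 → 21 (alternating steps +1, +3, +1, +3, …).
Putting the parts together: {blue | 18} and then {purple | 21}.

{blue | 18}, {purple | 21}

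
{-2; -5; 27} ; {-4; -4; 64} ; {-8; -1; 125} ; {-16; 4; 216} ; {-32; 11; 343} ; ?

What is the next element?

First part goes -2, -4, -8, -16, -32 → -64 (×2 each step).
Second part: differences are 1, 3, 5, … (increasing by 2 each time); -5, -4, -1, 4, 11 → 20.
Third part: 27, 64, 125, 216, 343 → 512 (perfect cubes: 3³, 4³, 5³, …).
So the next element is {-64; 20; 512}.

{-64; 20; 512}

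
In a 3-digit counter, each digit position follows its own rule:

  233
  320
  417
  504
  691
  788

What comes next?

First digit: 2, 3, 4, 5, 6, 7 → 8 (+1 each step, mod 10).
Second digit goes 3, 2, 1, 0, 9, 8 → 7 (−1 each step, mod 10).
Third digit: −3 each step, mod 10, so 3, 0, 7, 4, 1, 8 → 5.
Putting it together: 875.

875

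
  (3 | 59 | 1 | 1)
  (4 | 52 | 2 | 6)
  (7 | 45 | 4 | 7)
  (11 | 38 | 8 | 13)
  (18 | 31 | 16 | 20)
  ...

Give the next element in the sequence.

First entry goes 3, 4, 7, 11, 18 → 29 (each term is the sum of the two before it).
Second entry: −7 each step, so 59, 52, 45, 38, 31 → 24.
Third entry: ×2 each step, so 1, 2, 4, 8, 16 → 32.
Fourth entry: each term is the sum of the two before it, so 1, 6, 7, 13, 20 → 33.
Putting it together: (29 | 24 | 32 | 33).

(29 | 24 | 32 | 33)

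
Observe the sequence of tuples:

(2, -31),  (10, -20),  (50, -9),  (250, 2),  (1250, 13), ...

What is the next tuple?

First part: ×5 each step; 2, 10, 50, 250, 1250 → 6250.
Second part goes -31, -20, -9, 2, 13 → 24 (+11 each step).
Putting it together: (6250, 24).

(6250, 24)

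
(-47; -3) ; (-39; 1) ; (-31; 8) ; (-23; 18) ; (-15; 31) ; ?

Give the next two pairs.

First slot: +8 each step; -47, -39, -31, -23, -15 → -7 → 1.
Second slot — differences are 4, 7, 10, … (increasing by 3 each time): -3, 1, 8, 18, 31 → 47 → 66.
Putting the parts together: (-7; 47) and then (1; 66).

(-7; 47), (1; 66)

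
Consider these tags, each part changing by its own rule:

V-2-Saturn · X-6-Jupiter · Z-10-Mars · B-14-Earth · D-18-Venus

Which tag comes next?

F-22-Mercury

Letter goes V, X, Z, B, D → F (letters move forward 2 places in the alphabet, wrapping Z→A).
Second component: 2, 6, 10, 14, 18 → 22 (+4 each step).
Planet: runs backward through the planets Mercury→Neptune; Saturn, Jupiter, Mars, Earth, Venus → Mercury.
Putting it together: F-22-Mercury.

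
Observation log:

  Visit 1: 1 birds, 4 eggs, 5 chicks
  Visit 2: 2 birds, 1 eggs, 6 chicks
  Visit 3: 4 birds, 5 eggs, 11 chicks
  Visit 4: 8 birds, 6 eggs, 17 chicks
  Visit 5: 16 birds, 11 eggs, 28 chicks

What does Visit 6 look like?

32 birds, 17 eggs, 45 chicks

Birds: 1, 2, 4, 8, 16 → 32 (×2 each step).
Eggs: each term is the sum of the two before it; 4, 1, 5, 6, 11 → 17.
Chicks: each term is the sum of the two before it; 5, 6, 11, 17, 28 → 45.
So the next row is 32 birds, 17 eggs, 45 chicks.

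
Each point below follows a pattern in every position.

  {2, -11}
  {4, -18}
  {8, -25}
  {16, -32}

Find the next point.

First part: ×2 each step, so 2, 4, 8, 16 → 32.
Second part: −7 each step, so -11, -18, -25, -32 → -39.
Putting it together: {32, -39}.

{32, -39}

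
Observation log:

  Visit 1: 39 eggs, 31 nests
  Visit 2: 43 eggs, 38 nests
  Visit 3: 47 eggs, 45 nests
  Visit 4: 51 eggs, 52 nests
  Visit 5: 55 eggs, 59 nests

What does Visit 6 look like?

For the eggs, +4 each step: 39, 43, 47, 51, 55 → 59.
Nests: +7 each step; 31, 38, 45, 52, 59 → 66.
Putting it together: 59 eggs, 66 nests.

59 eggs, 66 nests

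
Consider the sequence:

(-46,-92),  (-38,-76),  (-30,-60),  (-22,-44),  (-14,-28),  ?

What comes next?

(-6,-12)

First entry: +8 each step, so -46, -38, -30, -22, -14 → -6.
Second entry: -92, -76, -60, -44, -28 → -12 (always 2 × the first entry).
Putting it together: (-6,-12).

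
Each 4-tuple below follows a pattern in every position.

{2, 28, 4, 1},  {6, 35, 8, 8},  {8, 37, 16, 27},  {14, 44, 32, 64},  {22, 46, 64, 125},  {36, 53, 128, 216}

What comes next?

First component: each term is the sum of the two before it, so 2, 6, 8, 14, 22, 36 → 58.
Second component: alternating steps +7, +2, +7, +2, …; 28, 35, 37, 44, 46, 53 → 55.
For the third component, ×2 each step: 4, 8, 16, 32, 64, 128 → 256.
Fourth component: 1, 8, 27, 64, 125, 216 → 343 (perfect cubes: 1³, 2³, 3³, …).
Combining the parts gives {58, 55, 256, 343}.

{58, 55, 256, 343}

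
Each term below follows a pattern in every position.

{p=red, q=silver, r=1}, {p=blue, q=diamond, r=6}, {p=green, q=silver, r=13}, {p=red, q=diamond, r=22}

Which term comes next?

{p=blue, q=silver, r=33}

P — repeats red → blue → green: red, blue, green, red → blue.
Q goes silver, diamond, silver, diamond → silver (alternates silver ↔ diamond).
R: 1, 6, 13, 22 → 33 (differences are 5, 7, 9, … (increasing by 2 each time)).
So the next term is {p=blue, q=silver, r=33}.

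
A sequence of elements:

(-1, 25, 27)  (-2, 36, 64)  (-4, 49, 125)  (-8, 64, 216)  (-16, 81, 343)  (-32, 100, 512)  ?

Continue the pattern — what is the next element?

(-64, 121, 729)

First entry: ×2 each step; -1, -2, -4, -8, -16, -32 → -64.
Second entry — perfect squares: 5², 6², 7², …: 25, 36, 49, 64, 81, 100 → 121.
Third entry: perfect cubes: 3³, 4³, 5³, …; 27, 64, 125, 216, 343, 512 → 729.
Putting it together: (-64, 121, 729).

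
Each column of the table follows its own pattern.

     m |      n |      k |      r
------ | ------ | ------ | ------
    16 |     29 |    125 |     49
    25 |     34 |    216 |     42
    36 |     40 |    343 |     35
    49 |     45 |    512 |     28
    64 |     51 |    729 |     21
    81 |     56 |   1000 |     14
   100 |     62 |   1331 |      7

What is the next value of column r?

0

Column r: −7 each step, so 49, 42, 35, 28, 21, 14, 7 → 0.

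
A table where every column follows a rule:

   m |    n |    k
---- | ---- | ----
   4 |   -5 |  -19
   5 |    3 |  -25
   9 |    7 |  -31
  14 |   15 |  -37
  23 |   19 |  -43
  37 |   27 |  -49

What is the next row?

Column m: each term is the sum of the two before it; 4, 5, 9, 14, 23, 37 → 60.
Column n goes -5, 3, 7, 15, 19, 27 → 31 (alternating steps +8, +4, +8, +4, …).
Column k — −6 each step: -19, -25, -31, -37, -43, -49 → -55.
Combining the parts gives 60  31  -55.

60  31  -55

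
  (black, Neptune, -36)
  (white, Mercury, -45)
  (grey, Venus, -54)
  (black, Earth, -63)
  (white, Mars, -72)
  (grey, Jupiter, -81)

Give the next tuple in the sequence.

Shade — repeats black → white → grey: black, white, grey, black, white, grey → black.
Planet: runs through the planets Mercury→Neptune; Neptune, Mercury, Venus, Earth, Mars, Jupiter → Saturn.
Third coordinate: −9 each step; -36, -45, -54, -63, -72, -81 → -90.
Combining the parts gives (black, Saturn, -90).

(black, Saturn, -90)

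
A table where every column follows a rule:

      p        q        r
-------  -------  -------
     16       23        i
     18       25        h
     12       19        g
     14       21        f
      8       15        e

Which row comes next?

Column p: 16, 18, 12, 14, 8 → 10 (alternating steps +2, −6, +2, −6, …).
Column q — always 7 more than the column p: 23, 25, 19, 21, 15 → 17.
Column r: i, h, g, f, e → d (letters move back 1 place in the alphabet).
Putting it together: 10  17  d.

10  17  d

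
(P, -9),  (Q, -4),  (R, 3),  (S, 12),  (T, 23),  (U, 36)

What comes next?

For the letter, letters move forward 1 place in the alphabet: P, Q, R, S, T, U → V.
Second component — differences are 5, 7, 9, … (increasing by 2 each time): -9, -4, 3, 12, 23, 36 → 51.
Combining the parts gives (V, 51).

(V, 51)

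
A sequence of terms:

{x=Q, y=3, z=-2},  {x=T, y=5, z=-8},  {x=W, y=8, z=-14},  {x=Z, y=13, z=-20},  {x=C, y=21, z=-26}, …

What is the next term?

For the x, letters move forward 3 places in the alphabet, wrapping Z→A: Q, T, W, Z, C → F.
Y goes 3, 5, 8, 13, 21 → 34 (each term is the sum of the two before it).
Z — −6 each step: -2, -8, -14, -20, -26 → -32.
Putting it together: {x=F, y=34, z=-32}.

{x=F, y=34, z=-32}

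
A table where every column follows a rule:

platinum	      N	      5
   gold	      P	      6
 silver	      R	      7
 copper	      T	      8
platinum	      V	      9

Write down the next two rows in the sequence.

Metal goes platinum, gold, silver, copper, platinum → gold → silver (repeats platinum → gold → silver → copper).
Letter: N, P, R, T, V → X → Z (letters move forward 2 places in the alphabet).
Third component: +1 each step, so 5, 6, 7, 8, 9 → 10 → 11.
Putting the parts together: gold  X  10 and then silver  Z  11.

gold  X  10; silver  Z  11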